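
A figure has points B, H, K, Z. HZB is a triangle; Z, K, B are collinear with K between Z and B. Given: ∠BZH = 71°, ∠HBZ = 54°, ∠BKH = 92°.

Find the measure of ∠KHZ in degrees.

1. ∠HZK = 71°  [K on ray ZB]
2. ∠HKZ = 88°  [linear pair at K on ZB]
3. ∠KHZ = 21°  [△HZK]

∠KHZ = 21°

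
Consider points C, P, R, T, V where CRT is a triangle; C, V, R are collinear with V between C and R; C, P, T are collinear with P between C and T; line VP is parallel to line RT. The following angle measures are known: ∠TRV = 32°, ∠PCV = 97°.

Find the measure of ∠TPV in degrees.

∠TPV = 129°

1. ∠CRT = 32°  [V on ray RC]
2. ∠RCT = 97°  [V on CR, P on CT]
3. ∠CTR = 51°  [△CRT]
4. ∠CPV = 51°  [VP∥RT, corresponding at P]
5. ∠TPV = 129°  [linear pair at P on CT]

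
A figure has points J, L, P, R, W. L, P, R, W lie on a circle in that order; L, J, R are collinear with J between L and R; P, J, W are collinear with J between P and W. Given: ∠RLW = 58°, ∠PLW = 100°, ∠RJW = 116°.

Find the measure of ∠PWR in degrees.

1. ∠RPW = 58°  [same arc RW]
2. ∠PRW = 80°  [cyclic LPRW, opposite ∠L+∠R]
3. ∠PWR = 42°  [△PRW]

∠PWR = 42°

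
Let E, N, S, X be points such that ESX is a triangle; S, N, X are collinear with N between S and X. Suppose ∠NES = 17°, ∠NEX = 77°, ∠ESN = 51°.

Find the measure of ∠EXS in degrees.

1. ∠ENS = 112°  [△ESN]
2. ∠ENX = 68°  [linear pair at N on SX]
3. ∠EXN = 35°  [△ENX]
4. ∠EXS = 35°  [N on ray XS]

∠EXS = 35°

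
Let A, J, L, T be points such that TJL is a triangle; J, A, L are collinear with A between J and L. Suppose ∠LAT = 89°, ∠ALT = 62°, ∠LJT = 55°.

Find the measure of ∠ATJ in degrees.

1. ∠JAT = 91°  [linear pair at A on JL]
2. ∠AJT = 55°  [A on ray JL]
3. ∠ATJ = 34°  [△TJA]

∠ATJ = 34°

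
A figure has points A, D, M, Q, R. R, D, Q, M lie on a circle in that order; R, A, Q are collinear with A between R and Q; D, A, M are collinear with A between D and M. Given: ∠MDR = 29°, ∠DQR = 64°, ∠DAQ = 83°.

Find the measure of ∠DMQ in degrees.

1. ∠MQR = 29°  [same arc RM]
2. ∠MAR = 83°  [vertical angles at A]
3. ∠MAQ = 97°  [linear pair at A on RQ]
4. ∠DMQ = 54°  [△QAM]

∠DMQ = 54°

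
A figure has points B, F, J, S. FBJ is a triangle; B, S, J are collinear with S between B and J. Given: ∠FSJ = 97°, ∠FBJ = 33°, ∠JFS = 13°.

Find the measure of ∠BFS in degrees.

∠BFS = 64°

1. ∠BSF = 83°  [linear pair at S on BJ]
2. ∠FBS = 33°  [S on ray BJ]
3. ∠BFS = 64°  [△FBS]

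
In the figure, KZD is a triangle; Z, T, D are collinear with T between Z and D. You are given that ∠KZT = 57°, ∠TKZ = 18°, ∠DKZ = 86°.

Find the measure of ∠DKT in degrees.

∠DKT = 68°

1. ∠KTZ = 105°  [△KZT]
2. ∠DZK = 57°  [T on ray ZD]
3. ∠KDZ = 37°  [△KZD]
4. ∠DTK = 75°  [linear pair at T on ZD]
5. ∠KDT = 37°  [T on ray DZ]
6. ∠DKT = 68°  [△KTD]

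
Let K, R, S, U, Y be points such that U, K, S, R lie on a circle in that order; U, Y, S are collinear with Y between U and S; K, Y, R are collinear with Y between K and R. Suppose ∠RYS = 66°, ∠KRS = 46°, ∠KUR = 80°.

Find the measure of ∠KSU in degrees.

1. ∠KYU = 66°  [vertical angles at Y]
2. ∠KSR = 100°  [cyclic UKSR, opposite ∠U+∠S]
3. ∠KYS = 114°  [linear pair at Y on US]
4. ∠RKS = 34°  [△KSR]
5. ∠KSU = 32°  [△KYS]

∠KSU = 32°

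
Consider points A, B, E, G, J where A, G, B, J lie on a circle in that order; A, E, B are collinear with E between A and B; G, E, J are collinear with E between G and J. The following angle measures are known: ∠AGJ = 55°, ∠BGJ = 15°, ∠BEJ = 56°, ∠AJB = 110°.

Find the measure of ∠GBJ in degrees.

∠GBJ = 96°

1. ∠ABJ = 55°  [same arc AJ]
2. ∠BJG = 69°  [△BEJ]
3. ∠GBJ = 96°  [△GBJ]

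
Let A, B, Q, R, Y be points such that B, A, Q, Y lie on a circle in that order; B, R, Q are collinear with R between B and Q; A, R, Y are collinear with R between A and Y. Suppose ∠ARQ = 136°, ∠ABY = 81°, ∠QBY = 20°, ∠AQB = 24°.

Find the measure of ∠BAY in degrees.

1. ∠BRY = 136°  [vertical angles at R]
2. ∠AYB = 24°  [△BRY]
3. ∠BAY = 75°  [△BAY]

∠BAY = 75°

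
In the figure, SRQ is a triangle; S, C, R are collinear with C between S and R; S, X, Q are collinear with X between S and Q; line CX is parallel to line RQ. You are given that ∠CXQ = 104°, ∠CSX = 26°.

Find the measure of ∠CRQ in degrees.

∠CRQ = 78°

1. ∠CXS = 76°  [linear pair at X on SQ]
2. ∠SCX = 78°  [△SCX]
3. ∠RCX = 102°  [linear pair at C on SR]
4. ∠CRQ = 78°  [CX∥RQ, co-interior at R–C]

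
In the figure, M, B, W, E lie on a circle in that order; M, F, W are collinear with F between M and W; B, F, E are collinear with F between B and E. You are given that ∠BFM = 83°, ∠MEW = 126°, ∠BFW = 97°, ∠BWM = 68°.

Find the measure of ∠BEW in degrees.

1. ∠MBW = 54°  [cyclic MBWE, opposite ∠B+∠E]
2. ∠BMW = 58°  [△MBW]
3. ∠BEW = 58°  [same arc BW]

∠BEW = 58°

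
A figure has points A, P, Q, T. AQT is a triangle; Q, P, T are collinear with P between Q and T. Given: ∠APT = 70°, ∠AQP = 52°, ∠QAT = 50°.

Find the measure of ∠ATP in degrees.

∠ATP = 78°

1. ∠AQT = 52°  [P on ray QT]
2. ∠ATQ = 78°  [△AQT]
3. ∠ATP = 78°  [P on ray TQ]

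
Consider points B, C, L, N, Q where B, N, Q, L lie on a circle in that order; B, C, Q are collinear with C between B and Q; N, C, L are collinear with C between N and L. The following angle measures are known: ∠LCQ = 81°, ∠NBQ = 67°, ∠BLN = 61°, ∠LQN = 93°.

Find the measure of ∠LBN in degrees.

∠LBN = 87°

1. ∠BCN = 81°  [vertical angles at C]
2. ∠BNL = 32°  [△BCN]
3. ∠LBN = 87°  [△BNL]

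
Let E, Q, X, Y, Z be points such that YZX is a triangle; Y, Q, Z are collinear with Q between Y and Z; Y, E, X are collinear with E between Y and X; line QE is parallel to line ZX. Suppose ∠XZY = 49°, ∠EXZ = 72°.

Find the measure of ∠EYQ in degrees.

1. ∠YXZ = 72°  [E on ray XY]
2. ∠XYZ = 59°  [△YZX]
3. ∠EYQ = 59°  [Q on YZ, E on YX]

∠EYQ = 59°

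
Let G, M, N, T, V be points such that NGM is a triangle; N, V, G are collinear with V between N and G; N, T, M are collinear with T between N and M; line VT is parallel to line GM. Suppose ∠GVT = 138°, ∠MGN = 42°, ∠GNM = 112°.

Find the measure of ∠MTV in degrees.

1. ∠NVT = 42°  [linear pair at V on NG]
2. ∠TNV = 112°  [V on NG, T on NM]
3. ∠NTV = 26°  [△NVT]
4. ∠MTV = 154°  [linear pair at T on NM]

∠MTV = 154°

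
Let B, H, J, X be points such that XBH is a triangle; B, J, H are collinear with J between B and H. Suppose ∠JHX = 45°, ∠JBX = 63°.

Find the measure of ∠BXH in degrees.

∠BXH = 72°

1. ∠BHX = 45°  [J on ray HB]
2. ∠HBX = 63°  [J on ray BH]
3. ∠BXH = 72°  [△XBH]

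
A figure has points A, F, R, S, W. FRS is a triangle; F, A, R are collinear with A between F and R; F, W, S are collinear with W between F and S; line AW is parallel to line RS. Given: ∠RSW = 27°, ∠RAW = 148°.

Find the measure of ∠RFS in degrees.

∠RFS = 121°

1. ∠FSR = 27°  [W on ray SF]
2. ∠FAW = 32°  [linear pair at A on FR]
3. ∠AWF = 27°  [AW∥RS, corresponding at W]
4. ∠AFW = 121°  [△FAW]
5. ∠RFS = 121°  [A on FR, W on FS]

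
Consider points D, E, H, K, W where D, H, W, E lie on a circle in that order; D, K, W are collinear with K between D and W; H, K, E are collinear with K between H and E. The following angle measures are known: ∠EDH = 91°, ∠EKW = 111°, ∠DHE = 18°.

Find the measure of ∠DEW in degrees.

∠DEW = 122°

1. ∠DEH = 71°  [△DHE]
2. ∠DKE = 69°  [linear pair at K on DW]
3. ∠DWE = 18°  [same arc DE]
4. ∠EDW = 40°  [△DKE]
5. ∠DEW = 122°  [△DWE]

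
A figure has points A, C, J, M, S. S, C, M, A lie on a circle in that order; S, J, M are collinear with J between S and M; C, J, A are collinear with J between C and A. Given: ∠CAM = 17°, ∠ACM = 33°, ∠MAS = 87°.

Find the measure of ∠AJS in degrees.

1. ∠ASM = 33°  [same arc MA]
2. ∠AMS = 60°  [△SMA]
3. ∠AJM = 103°  [△MJA]
4. ∠AJS = 77°  [linear pair at J on SM]

∠AJS = 77°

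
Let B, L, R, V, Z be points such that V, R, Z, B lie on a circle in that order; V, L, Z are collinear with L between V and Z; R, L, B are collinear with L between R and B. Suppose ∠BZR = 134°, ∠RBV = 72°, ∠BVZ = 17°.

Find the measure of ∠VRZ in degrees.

1. ∠BVR = 46°  [cyclic VRZB, opposite ∠V+∠Z]
2. ∠BRV = 62°  [△VRB]
3. ∠BZV = 62°  [same arc VB]
4. ∠VBZ = 101°  [△VZB]
5. ∠VRZ = 79°  [cyclic VRZB, opposite ∠R+∠B]

∠VRZ = 79°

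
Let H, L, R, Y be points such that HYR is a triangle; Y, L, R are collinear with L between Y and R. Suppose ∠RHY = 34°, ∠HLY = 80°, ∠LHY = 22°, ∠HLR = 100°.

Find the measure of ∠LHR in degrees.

1. ∠HYL = 78°  [△HYL]
2. ∠HYR = 78°  [L on ray YR]
3. ∠HRY = 68°  [△HYR]
4. ∠HRL = 68°  [L on ray RY]
5. ∠LHR = 12°  [△HLR]

∠LHR = 12°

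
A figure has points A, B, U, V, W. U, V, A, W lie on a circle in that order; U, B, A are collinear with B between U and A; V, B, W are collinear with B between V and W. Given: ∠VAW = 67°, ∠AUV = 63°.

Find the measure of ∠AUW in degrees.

1. ∠AWV = 63°  [same arc VA]
2. ∠AVW = 50°  [△VAW]
3. ∠AUW = 50°  [same arc AW]

∠AUW = 50°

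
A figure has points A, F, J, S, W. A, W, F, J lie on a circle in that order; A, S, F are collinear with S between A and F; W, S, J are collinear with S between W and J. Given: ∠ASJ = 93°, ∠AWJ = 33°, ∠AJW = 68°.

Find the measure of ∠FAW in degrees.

1. ∠FSW = 93°  [vertical angles at S]
2. ∠ASW = 87°  [linear pair at S on AF]
3. ∠FAW = 60°  [△ASW]

∠FAW = 60°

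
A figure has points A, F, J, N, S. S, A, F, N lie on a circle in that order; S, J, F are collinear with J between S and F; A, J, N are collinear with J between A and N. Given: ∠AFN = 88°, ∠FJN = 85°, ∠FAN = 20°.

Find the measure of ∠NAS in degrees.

∠NAS = 23°

1. ∠ANF = 72°  [△AFN]
2. ∠AJS = 85°  [vertical angles at J]
3. ∠ASF = 72°  [same arc AF]
4. ∠NAS = 23°  [△SJA]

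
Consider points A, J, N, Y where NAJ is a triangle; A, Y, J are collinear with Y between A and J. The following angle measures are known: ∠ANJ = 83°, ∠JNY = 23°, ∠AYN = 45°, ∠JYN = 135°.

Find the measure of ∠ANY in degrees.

∠ANY = 60°

1. ∠NJY = 22°  [△NYJ]
2. ∠AJN = 22°  [Y on ray JA]
3. ∠JAN = 75°  [△NAJ]
4. ∠NAY = 75°  [Y on ray AJ]
5. ∠ANY = 60°  [△NAY]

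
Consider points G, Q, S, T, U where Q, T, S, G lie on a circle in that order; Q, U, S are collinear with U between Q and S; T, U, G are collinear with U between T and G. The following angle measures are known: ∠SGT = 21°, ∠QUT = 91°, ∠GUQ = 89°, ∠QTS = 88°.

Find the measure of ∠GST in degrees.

1. ∠SQT = 21°  [same arc TS]
2. ∠SUT = 89°  [linear pair at U on QS]
3. ∠QST = 71°  [△QTS]
4. ∠GTS = 20°  [△TUS]
5. ∠GST = 139°  [△TSG]

∠GST = 139°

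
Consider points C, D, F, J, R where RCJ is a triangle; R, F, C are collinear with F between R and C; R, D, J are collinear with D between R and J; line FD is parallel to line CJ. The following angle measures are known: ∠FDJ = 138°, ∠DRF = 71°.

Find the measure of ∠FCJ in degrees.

1. ∠FDR = 42°  [linear pair at D on RJ]
2. ∠DFR = 67°  [△RFD]
3. ∠CFD = 113°  [linear pair at F on RC]
4. ∠FCJ = 67°  [FD∥CJ, co-interior at C–F]

∠FCJ = 67°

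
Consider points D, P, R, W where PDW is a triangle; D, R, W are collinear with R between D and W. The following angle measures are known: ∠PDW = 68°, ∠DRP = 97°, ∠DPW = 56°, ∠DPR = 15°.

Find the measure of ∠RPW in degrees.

1. ∠DWP = 56°  [△PDW]
2. ∠PRW = 83°  [linear pair at R on DW]
3. ∠PWR = 56°  [R on ray WD]
4. ∠RPW = 41°  [△PRW]

∠RPW = 41°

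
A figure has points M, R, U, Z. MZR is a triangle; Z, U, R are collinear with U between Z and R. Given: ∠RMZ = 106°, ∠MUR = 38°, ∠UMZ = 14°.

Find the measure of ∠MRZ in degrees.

1. ∠MUZ = 142°  [linear pair at U on ZR]
2. ∠MZU = 24°  [△MZU]
3. ∠MZR = 24°  [U on ray ZR]
4. ∠MRZ = 50°  [△MZR]

∠MRZ = 50°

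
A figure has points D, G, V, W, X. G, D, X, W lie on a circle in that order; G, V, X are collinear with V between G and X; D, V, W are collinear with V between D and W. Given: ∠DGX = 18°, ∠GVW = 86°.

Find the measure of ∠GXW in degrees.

∠GXW = 68°

1. ∠DWX = 18°  [same arc DX]
2. ∠WVX = 94°  [linear pair at V on GX]
3. ∠GXW = 68°  [△XVW]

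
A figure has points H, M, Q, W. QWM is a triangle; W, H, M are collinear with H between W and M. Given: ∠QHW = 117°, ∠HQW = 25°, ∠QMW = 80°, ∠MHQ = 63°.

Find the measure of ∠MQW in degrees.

1. ∠HWQ = 38°  [△QWH]
2. ∠MWQ = 38°  [H on ray WM]
3. ∠MQW = 62°  [△QWM]

∠MQW = 62°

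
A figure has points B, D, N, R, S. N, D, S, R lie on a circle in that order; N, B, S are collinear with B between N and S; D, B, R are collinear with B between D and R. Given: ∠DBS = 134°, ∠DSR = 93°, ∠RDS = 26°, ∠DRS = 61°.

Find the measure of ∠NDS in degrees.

1. ∠DSN = 20°  [△DBS]
2. ∠DNS = 61°  [same arc DS]
3. ∠NDS = 99°  [△NDS]

∠NDS = 99°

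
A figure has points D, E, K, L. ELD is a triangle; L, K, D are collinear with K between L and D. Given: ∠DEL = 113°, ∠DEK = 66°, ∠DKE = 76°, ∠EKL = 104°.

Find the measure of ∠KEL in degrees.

1. ∠EDK = 38°  [△EKD]
2. ∠EDL = 38°  [K on ray DL]
3. ∠DLE = 29°  [△ELD]
4. ∠ELK = 29°  [K on ray LD]
5. ∠KEL = 47°  [△ELK]

∠KEL = 47°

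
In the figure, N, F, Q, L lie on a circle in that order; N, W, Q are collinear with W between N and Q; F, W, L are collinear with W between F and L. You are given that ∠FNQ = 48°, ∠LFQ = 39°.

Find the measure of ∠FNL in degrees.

1. ∠FLQ = 48°  [same arc FQ]
2. ∠FQL = 93°  [△FQL]
3. ∠FNL = 87°  [cyclic NFQL, opposite ∠N+∠Q]

∠FNL = 87°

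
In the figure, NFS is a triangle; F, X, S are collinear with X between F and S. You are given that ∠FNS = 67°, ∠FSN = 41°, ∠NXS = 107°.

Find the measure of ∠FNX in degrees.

1. ∠NFS = 72°  [△NFS]
2. ∠FXN = 73°  [linear pair at X on FS]
3. ∠NFX = 72°  [X on ray FS]
4. ∠FNX = 35°  [△NFX]

∠FNX = 35°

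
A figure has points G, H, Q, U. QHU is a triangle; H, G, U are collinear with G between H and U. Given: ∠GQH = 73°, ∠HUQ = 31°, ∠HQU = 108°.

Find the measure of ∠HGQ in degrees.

∠HGQ = 66°

1. ∠QHU = 41°  [△QHU]
2. ∠GHQ = 41°  [G on ray HU]
3. ∠HGQ = 66°  [△QHG]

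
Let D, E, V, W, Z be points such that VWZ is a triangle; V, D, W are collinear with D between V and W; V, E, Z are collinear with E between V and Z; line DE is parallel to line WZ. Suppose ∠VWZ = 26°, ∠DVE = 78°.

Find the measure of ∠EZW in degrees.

1. ∠EDV = 26°  [DE∥WZ, corresponding at D]
2. ∠DEV = 76°  [△VDE]
3. ∠DEZ = 104°  [linear pair at E on VZ]
4. ∠EZW = 76°  [DE∥WZ, co-interior at Z–E]

∠EZW = 76°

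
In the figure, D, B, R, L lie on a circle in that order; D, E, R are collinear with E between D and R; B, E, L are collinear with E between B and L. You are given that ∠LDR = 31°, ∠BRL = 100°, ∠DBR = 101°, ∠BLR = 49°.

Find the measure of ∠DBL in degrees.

1. ∠DLR = 79°  [cyclic DBRL, opposite ∠B+∠L]
2. ∠DRL = 70°  [△DRL]
3. ∠DBL = 70°  [same arc DL]

∠DBL = 70°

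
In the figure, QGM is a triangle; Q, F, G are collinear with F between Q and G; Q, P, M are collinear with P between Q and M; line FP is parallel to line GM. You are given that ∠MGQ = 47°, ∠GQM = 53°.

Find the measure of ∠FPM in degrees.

∠FPM = 100°

1. ∠GMQ = 80°  [△QGM]
2. ∠FPQ = 80°  [FP∥GM, corresponding at P]
3. ∠FPM = 100°  [linear pair at P on QM]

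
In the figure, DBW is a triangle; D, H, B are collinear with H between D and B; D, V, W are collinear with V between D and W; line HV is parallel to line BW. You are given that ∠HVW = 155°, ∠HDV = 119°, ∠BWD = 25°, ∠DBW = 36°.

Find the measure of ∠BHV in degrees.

1. ∠DVH = 25°  [linear pair at V on DW]
2. ∠DHV = 36°  [△DHV]
3. ∠BHV = 144°  [linear pair at H on DB]

∠BHV = 144°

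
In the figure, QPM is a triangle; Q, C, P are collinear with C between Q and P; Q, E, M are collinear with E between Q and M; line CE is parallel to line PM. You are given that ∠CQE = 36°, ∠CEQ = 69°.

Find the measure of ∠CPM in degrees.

∠CPM = 75°

1. ∠ECQ = 75°  [△QCE]
2. ∠ECP = 105°  [linear pair at C on QP]
3. ∠CPM = 75°  [CE∥PM, co-interior at P–C]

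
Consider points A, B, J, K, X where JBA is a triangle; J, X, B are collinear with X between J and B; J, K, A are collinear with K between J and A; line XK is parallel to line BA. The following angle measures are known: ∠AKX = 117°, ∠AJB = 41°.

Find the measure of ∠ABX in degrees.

1. ∠JKX = 63°  [linear pair at K on JA]
2. ∠KJX = 41°  [X on JB, K on JA]
3. ∠JXK = 76°  [△JXK]
4. ∠BXK = 104°  [linear pair at X on JB]
5. ∠ABX = 76°  [XK∥BA, co-interior at B–X]

∠ABX = 76°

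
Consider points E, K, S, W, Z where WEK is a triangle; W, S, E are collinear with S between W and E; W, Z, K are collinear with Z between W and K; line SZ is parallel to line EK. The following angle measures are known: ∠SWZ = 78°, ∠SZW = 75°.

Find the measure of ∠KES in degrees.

1. ∠WSZ = 27°  [△WSZ]
2. ∠ESZ = 153°  [linear pair at S on WE]
3. ∠KES = 27°  [SZ∥EK, co-interior at E–S]

∠KES = 27°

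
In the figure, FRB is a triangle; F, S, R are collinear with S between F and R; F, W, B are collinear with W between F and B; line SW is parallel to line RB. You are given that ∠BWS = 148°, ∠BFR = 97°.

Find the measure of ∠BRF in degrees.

1. ∠FWS = 32°  [linear pair at W on FB]
2. ∠SFW = 97°  [S on FR, W on FB]
3. ∠FSW = 51°  [△FSW]
4. ∠BRF = 51°  [SW∥RB, corresponding at S]

∠BRF = 51°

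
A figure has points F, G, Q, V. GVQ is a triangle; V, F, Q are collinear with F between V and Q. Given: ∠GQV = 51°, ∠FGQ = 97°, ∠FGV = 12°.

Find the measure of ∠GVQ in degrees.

∠GVQ = 20°

1. ∠FQG = 51°  [F on ray QV]
2. ∠GFQ = 32°  [△GFQ]
3. ∠GFV = 148°  [linear pair at F on VQ]
4. ∠FVG = 20°  [△GVF]
5. ∠GVQ = 20°  [F on ray VQ]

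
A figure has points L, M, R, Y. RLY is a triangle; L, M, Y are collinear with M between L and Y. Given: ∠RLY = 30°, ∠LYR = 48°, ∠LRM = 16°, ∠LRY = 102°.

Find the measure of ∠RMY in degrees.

∠RMY = 46°

1. ∠MLR = 30°  [M on ray LY]
2. ∠LMR = 134°  [△RLM]
3. ∠RMY = 46°  [linear pair at M on LY]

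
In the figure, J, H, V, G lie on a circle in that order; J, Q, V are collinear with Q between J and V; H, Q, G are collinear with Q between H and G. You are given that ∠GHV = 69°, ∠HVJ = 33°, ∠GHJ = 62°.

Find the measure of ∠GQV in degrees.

∠GQV = 102°

1. ∠GJV = 69°  [same arc VG]
2. ∠HGJ = 33°  [same arc JH]
3. ∠GQJ = 78°  [△JQG]
4. ∠GQV = 102°  [linear pair at Q on JV]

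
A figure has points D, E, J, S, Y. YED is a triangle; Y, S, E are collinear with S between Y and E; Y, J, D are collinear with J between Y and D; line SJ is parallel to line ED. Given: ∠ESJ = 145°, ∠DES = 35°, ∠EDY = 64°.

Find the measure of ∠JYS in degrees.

∠JYS = 81°

1. ∠JSY = 35°  [linear pair at S on YE]
2. ∠SJY = 64°  [SJ∥ED, corresponding at J]
3. ∠JYS = 81°  [△YSJ]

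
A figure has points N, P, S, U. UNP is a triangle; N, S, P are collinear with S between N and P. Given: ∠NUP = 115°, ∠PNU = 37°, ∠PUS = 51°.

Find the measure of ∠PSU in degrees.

1. ∠NPU = 28°  [△UNP]
2. ∠SPU = 28°  [S on ray PN]
3. ∠PSU = 101°  [△USP]

∠PSU = 101°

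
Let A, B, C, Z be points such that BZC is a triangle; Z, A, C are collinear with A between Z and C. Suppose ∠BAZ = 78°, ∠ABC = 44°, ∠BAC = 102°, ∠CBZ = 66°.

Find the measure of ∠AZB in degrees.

∠AZB = 80°

1. ∠ACB = 34°  [△BAC]
2. ∠BCZ = 34°  [A on ray CZ]
3. ∠BZC = 80°  [△BZC]
4. ∠AZB = 80°  [A on ray ZC]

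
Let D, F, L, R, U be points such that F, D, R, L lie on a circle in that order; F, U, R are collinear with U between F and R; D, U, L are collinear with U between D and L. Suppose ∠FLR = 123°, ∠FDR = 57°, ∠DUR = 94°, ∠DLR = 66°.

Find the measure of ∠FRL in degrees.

∠FRL = 28°

1. ∠FUL = 94°  [vertical angles at U]
2. ∠LUR = 86°  [linear pair at U on FR]
3. ∠FRL = 28°  [△RUL]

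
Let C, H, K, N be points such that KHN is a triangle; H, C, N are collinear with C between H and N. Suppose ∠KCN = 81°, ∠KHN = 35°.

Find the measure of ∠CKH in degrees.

1. ∠HCK = 99°  [linear pair at C on HN]
2. ∠CHK = 35°  [C on ray HN]
3. ∠CKH = 46°  [△KHC]

∠CKH = 46°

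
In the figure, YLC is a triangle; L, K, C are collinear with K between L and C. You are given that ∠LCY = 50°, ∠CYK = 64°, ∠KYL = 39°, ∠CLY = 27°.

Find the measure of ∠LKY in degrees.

1. ∠KCY = 50°  [K on ray CL]
2. ∠CKY = 66°  [△YKC]
3. ∠LKY = 114°  [linear pair at K on LC]

∠LKY = 114°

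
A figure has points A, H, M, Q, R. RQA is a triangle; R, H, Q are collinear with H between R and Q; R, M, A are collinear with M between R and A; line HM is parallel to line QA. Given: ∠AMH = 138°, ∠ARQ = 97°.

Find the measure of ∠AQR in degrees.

1. ∠HMR = 42°  [linear pair at M on RA]
2. ∠HRM = 97°  [H on RQ, M on RA]
3. ∠MHR = 41°  [△RHM]
4. ∠AQR = 41°  [HM∥QA, corresponding at H]

∠AQR = 41°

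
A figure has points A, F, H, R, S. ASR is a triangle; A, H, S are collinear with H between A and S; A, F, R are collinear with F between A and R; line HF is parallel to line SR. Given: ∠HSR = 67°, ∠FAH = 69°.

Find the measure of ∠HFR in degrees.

1. ∠ASR = 67°  [H on ray SA]
2. ∠RAS = 69°  [H on AS, F on AR]
3. ∠ARS = 44°  [△ASR]
4. ∠AFH = 44°  [HF∥SR, corresponding at F]
5. ∠HFR = 136°  [linear pair at F on AR]

∠HFR = 136°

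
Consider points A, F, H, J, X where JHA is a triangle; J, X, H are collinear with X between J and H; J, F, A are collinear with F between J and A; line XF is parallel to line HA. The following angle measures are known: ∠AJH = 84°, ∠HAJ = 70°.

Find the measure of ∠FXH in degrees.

1. ∠AHJ = 26°  [△JHA]
2. ∠FXJ = 26°  [XF∥HA, corresponding at X]
3. ∠FXH = 154°  [linear pair at X on JH]

∠FXH = 154°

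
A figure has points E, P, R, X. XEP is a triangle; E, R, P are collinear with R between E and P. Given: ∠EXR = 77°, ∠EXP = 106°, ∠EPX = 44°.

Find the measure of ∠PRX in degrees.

1. ∠PEX = 30°  [△XEP]
2. ∠REX = 30°  [R on ray EP]
3. ∠ERX = 73°  [△XER]
4. ∠PRX = 107°  [linear pair at R on EP]

∠PRX = 107°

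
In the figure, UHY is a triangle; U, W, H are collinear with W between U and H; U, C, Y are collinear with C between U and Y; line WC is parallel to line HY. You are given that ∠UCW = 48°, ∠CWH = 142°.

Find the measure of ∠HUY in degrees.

1. ∠CWU = 38°  [linear pair at W on UH]
2. ∠CUW = 94°  [△UWC]
3. ∠HUY = 94°  [W on UH, C on UY]

∠HUY = 94°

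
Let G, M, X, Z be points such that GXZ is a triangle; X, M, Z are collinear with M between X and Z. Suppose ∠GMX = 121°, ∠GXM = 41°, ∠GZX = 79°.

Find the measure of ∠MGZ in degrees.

∠MGZ = 42°

1. ∠GMZ = 59°  [linear pair at M on XZ]
2. ∠GZM = 79°  [M on ray ZX]
3. ∠MGZ = 42°  [△GMZ]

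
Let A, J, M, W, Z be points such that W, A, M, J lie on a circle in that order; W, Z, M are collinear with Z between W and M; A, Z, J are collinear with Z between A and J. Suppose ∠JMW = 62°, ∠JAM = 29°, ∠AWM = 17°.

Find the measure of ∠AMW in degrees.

∠AMW = 72°

1. ∠JAW = 62°  [same arc WJ]
2. ∠AZW = 101°  [△WZA]
3. ∠AZM = 79°  [linear pair at Z on WM]
4. ∠AMW = 72°  [△AZM]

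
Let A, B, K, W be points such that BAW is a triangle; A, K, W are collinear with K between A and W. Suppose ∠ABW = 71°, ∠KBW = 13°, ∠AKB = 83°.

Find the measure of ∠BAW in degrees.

1. ∠BKW = 97°  [linear pair at K on AW]
2. ∠BWK = 70°  [△BKW]
3. ∠AWB = 70°  [K on ray WA]
4. ∠BAW = 39°  [△BAW]

∠BAW = 39°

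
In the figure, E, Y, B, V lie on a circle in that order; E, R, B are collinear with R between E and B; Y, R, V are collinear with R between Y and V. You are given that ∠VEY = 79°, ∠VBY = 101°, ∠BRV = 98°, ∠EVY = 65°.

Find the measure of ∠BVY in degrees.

1. ∠EYV = 36°  [△EYV]
2. ∠EBV = 36°  [same arc EV]
3. ∠BVY = 46°  [△BRV]

∠BVY = 46°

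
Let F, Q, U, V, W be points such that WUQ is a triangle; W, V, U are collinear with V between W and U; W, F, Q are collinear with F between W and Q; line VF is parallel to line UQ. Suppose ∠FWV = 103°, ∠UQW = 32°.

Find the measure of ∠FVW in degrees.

∠FVW = 45°

1. ∠QWU = 103°  [V on WU, F on WQ]
2. ∠QUW = 45°  [△WUQ]
3. ∠FVW = 45°  [VF∥UQ, corresponding at V]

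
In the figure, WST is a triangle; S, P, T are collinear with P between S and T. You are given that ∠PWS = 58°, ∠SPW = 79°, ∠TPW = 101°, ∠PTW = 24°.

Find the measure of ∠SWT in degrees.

1. ∠PSW = 43°  [△WSP]
2. ∠STW = 24°  [P on ray TS]
3. ∠TSW = 43°  [P on ray ST]
4. ∠SWT = 113°  [△WST]

∠SWT = 113°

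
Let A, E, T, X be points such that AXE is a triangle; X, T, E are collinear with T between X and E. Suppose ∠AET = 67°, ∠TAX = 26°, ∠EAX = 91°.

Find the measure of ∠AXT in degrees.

1. ∠AEX = 67°  [T on ray EX]
2. ∠AXE = 22°  [△AXE]
3. ∠AXT = 22°  [T on ray XE]

∠AXT = 22°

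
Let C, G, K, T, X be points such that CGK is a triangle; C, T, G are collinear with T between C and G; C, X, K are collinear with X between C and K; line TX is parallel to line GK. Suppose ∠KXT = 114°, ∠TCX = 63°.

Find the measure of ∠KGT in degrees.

∠KGT = 51°

1. ∠CXT = 66°  [linear pair at X on CK]
2. ∠CTX = 51°  [△CTX]
3. ∠GTX = 129°  [linear pair at T on CG]
4. ∠KGT = 51°  [TX∥GK, co-interior at G–T]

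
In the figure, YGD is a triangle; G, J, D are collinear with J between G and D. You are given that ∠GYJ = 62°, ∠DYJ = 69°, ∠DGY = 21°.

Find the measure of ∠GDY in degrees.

1. ∠JGY = 21°  [J on ray GD]
2. ∠GJY = 97°  [△YGJ]
3. ∠DJY = 83°  [linear pair at J on GD]
4. ∠JDY = 28°  [△YJD]
5. ∠GDY = 28°  [J on ray DG]

∠GDY = 28°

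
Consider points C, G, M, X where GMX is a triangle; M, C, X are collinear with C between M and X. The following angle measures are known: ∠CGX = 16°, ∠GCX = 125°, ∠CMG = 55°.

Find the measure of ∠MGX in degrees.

1. ∠CXG = 39°  [△GCX]
2. ∠GMX = 55°  [C on ray MX]
3. ∠GXM = 39°  [C on ray XM]
4. ∠MGX = 86°  [△GMX]

∠MGX = 86°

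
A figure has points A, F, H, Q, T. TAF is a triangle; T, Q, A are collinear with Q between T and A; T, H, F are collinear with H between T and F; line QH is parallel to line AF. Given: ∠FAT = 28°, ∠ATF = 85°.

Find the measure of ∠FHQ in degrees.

1. ∠AFT = 67°  [△TAF]
2. ∠QHT = 67°  [QH∥AF, corresponding at H]
3. ∠FHQ = 113°  [linear pair at H on TF]

∠FHQ = 113°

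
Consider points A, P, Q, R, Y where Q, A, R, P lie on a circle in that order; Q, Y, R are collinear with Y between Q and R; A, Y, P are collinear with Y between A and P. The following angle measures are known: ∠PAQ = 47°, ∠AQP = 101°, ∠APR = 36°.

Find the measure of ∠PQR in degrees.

∠PQR = 65°

1. ∠ARP = 79°  [cyclic QARP, opposite ∠Q+∠R]
2. ∠PAR = 65°  [△ARP]
3. ∠PQR = 65°  [same arc RP]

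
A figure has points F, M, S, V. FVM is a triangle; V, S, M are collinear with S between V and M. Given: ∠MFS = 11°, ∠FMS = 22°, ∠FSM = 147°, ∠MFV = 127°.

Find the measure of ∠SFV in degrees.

1. ∠FMV = 22°  [S on ray MV]
2. ∠FSV = 33°  [linear pair at S on VM]
3. ∠FVM = 31°  [△FVM]
4. ∠FVS = 31°  [S on ray VM]
5. ∠SFV = 116°  [△FVS]

∠SFV = 116°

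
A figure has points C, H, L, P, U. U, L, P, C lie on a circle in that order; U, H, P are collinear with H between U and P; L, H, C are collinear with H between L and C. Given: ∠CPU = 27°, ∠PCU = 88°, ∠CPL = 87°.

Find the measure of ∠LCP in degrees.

∠LCP = 28°

1. ∠CUP = 65°  [△UPC]
2. ∠CLP = 65°  [same arc PC]
3. ∠LCP = 28°  [△LPC]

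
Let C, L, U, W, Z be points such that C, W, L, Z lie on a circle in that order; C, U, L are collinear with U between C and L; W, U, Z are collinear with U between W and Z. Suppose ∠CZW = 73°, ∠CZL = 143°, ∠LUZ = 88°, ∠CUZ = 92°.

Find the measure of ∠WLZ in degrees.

1. ∠CLW = 73°  [same arc CW]
2. ∠LCZ = 15°  [△CUZ]
3. ∠CLZ = 22°  [△CLZ]
4. ∠LZW = 70°  [△LUZ]
5. ∠LUW = 92°  [vertical angles at U]
6. ∠LWZ = 15°  [△WUL]
7. ∠WLZ = 95°  [△WLZ]

∠WLZ = 95°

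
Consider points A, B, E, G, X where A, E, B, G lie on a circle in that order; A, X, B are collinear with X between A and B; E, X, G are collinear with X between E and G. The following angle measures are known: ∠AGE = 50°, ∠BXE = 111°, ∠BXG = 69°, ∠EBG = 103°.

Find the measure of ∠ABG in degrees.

1. ∠ABE = 50°  [same arc AE]
2. ∠BEG = 19°  [△EXB]
3. ∠BGE = 58°  [△EBG]
4. ∠ABG = 53°  [△BXG]

∠ABG = 53°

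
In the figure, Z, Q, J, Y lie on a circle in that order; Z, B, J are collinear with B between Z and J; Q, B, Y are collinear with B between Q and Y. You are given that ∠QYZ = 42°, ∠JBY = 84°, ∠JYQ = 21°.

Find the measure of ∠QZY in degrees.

∠QZY = 63°

1. ∠QBZ = 84°  [vertical angles at B]
2. ∠JZQ = 21°  [same arc QJ]
3. ∠YQZ = 75°  [△ZBQ]
4. ∠QZY = 63°  [△ZQY]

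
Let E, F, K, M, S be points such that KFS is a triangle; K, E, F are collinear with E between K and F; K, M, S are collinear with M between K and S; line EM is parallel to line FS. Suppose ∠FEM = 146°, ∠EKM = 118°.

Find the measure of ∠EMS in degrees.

1. ∠KEM = 34°  [linear pair at E on KF]
2. ∠EMK = 28°  [△KEM]
3. ∠EMS = 152°  [linear pair at M on KS]

∠EMS = 152°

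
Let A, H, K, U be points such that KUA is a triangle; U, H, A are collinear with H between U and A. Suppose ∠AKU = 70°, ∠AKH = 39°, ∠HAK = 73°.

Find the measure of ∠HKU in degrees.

1. ∠AHK = 68°  [△KHA]
2. ∠KAU = 73°  [H on ray AU]
3. ∠KHU = 112°  [linear pair at H on UA]
4. ∠AUK = 37°  [△KUA]
5. ∠HUK = 37°  [H on ray UA]
6. ∠HKU = 31°  [△KUH]

∠HKU = 31°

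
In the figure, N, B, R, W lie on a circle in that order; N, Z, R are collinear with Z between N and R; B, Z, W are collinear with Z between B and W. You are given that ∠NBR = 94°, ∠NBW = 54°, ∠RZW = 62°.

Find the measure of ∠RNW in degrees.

1. ∠NWR = 86°  [cyclic NBRW, opposite ∠B+∠W]
2. ∠NRW = 54°  [same arc NW]
3. ∠RNW = 40°  [△NRW]

∠RNW = 40°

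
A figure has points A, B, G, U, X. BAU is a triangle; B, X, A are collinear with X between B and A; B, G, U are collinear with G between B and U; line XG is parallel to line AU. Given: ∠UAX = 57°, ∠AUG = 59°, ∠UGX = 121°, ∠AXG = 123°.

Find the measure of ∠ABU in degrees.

∠ABU = 64°

1. ∠BAU = 57°  [X on ray AB]
2. ∠AUB = 59°  [G on ray UB]
3. ∠ABU = 64°  [△BAU]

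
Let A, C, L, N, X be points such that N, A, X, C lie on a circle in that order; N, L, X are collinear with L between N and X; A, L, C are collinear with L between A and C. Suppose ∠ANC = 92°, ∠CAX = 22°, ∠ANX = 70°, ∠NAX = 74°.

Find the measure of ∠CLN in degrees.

1. ∠AXC = 88°  [cyclic NAXC, opposite ∠N+∠X]
2. ∠CNX = 22°  [same arc XC]
3. ∠ACX = 70°  [△AXC]
4. ∠NCX = 106°  [cyclic NAXC, opposite ∠A+∠C]
5. ∠CXN = 52°  [△NXC]
6. ∠CLX = 58°  [△XLC]
7. ∠CLN = 122°  [linear pair at L on NX]

∠CLN = 122°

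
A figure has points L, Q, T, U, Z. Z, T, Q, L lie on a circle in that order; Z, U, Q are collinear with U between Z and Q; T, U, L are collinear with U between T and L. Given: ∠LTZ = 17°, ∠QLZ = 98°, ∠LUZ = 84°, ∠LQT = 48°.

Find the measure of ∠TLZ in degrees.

1. ∠LQZ = 17°  [same arc ZL]
2. ∠LZQ = 65°  [△ZQL]
3. ∠TLZ = 31°  [△ZUL]

∠TLZ = 31°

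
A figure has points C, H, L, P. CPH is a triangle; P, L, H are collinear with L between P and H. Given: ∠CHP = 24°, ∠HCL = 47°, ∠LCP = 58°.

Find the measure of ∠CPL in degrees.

1. ∠CHL = 24°  [L on ray HP]
2. ∠CLH = 109°  [△CLH]
3. ∠CLP = 71°  [linear pair at L on PH]
4. ∠CPL = 51°  [△CPL]

∠CPL = 51°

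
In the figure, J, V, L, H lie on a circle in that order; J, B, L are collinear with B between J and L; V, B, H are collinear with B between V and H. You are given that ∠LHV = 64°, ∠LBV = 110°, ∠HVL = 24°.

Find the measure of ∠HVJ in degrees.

1. ∠LJV = 64°  [same arc VL]
2. ∠JBV = 70°  [linear pair at B on JL]
3. ∠HVJ = 46°  [△JBV]

∠HVJ = 46°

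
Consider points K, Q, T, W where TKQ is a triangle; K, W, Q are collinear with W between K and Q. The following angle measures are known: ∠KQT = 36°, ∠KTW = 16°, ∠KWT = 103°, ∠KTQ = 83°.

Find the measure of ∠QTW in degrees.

∠QTW = 67°

1. ∠TQW = 36°  [W on ray QK]
2. ∠QWT = 77°  [linear pair at W on KQ]
3. ∠QTW = 67°  [△TWQ]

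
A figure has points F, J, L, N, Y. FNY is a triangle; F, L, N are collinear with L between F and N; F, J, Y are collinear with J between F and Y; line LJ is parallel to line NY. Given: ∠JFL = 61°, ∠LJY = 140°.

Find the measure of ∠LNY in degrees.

1. ∠FJL = 40°  [linear pair at J on FY]
2. ∠FLJ = 79°  [△FLJ]
3. ∠JLN = 101°  [linear pair at L on FN]
4. ∠LNY = 79°  [LJ∥NY, co-interior at N–L]

∠LNY = 79°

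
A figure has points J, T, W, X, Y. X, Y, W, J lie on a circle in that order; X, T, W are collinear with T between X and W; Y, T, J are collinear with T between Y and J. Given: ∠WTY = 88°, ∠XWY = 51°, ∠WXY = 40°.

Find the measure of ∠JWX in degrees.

1. ∠JTX = 88°  [vertical angles at T]
2. ∠WJY = 40°  [same arc YW]
3. ∠JTW = 92°  [linear pair at T on XW]
4. ∠JWX = 48°  [△WTJ]

∠JWX = 48°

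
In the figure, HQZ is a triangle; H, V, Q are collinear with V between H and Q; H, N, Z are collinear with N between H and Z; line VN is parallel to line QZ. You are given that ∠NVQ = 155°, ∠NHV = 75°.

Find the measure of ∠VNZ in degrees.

∠VNZ = 100°

1. ∠HVN = 25°  [linear pair at V on HQ]
2. ∠HNV = 80°  [△HVN]
3. ∠VNZ = 100°  [linear pair at N on HZ]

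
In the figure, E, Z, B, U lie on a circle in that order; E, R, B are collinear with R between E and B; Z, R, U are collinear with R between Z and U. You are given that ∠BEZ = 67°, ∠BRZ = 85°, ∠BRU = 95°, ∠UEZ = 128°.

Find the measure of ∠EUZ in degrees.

1. ∠ERZ = 95°  [linear pair at R on EB]
2. ∠EZU = 18°  [△ERZ]
3. ∠EUZ = 34°  [△EZU]

∠EUZ = 34°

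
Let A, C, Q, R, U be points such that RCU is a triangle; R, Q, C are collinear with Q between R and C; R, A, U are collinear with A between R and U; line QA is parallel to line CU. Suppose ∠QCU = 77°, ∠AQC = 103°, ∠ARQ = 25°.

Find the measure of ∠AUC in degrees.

∠AUC = 78°

1. ∠RCU = 77°  [Q on ray CR]
2. ∠CRU = 25°  [Q on RC, A on RU]
3. ∠CUR = 78°  [△RCU]
4. ∠AUC = 78°  [A on ray UR]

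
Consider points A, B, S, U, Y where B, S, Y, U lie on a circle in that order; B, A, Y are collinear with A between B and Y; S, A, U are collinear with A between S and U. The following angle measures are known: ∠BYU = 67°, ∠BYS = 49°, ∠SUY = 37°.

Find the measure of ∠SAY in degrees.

∠SAY = 104°

1. ∠BSU = 67°  [same arc BU]
2. ∠SBY = 37°  [same arc SY]
3. ∠BAS = 76°  [△BAS]
4. ∠SAY = 104°  [linear pair at A on BY]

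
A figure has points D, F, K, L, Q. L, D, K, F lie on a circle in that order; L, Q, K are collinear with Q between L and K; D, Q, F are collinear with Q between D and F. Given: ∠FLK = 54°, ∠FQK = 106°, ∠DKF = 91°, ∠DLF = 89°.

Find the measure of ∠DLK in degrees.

1. ∠FDK = 54°  [same arc KF]
2. ∠DFK = 35°  [△DKF]
3. ∠DLK = 35°  [same arc DK]

∠DLK = 35°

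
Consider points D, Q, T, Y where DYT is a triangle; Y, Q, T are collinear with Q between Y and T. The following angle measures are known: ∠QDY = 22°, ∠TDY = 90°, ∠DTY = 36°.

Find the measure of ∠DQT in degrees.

1. ∠DYT = 54°  [△DYT]
2. ∠DYQ = 54°  [Q on ray YT]
3. ∠DQY = 104°  [△DYQ]
4. ∠DQT = 76°  [linear pair at Q on YT]

∠DQT = 76°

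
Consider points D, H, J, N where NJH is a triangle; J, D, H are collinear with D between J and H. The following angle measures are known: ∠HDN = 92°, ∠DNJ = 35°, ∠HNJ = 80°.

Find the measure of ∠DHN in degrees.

1. ∠JDN = 88°  [linear pair at D on JH]
2. ∠DJN = 57°  [△NJD]
3. ∠HJN = 57°  [D on ray JH]
4. ∠JHN = 43°  [△NJH]
5. ∠DHN = 43°  [D on ray HJ]

∠DHN = 43°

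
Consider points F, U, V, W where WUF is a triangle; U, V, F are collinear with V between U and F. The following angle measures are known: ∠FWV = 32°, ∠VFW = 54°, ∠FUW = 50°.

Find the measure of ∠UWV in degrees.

∠UWV = 44°

1. ∠FVW = 94°  [△WVF]
2. ∠VUW = 50°  [V on ray UF]
3. ∠UVW = 86°  [linear pair at V on UF]
4. ∠UWV = 44°  [△WUV]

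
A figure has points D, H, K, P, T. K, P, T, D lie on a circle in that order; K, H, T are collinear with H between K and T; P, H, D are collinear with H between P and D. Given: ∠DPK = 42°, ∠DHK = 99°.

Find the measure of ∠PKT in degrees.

1. ∠DTK = 42°  [same arc KD]
2. ∠DHT = 81°  [linear pair at H on KT]
3. ∠PDT = 57°  [△THD]
4. ∠PKT = 57°  [same arc PT]

∠PKT = 57°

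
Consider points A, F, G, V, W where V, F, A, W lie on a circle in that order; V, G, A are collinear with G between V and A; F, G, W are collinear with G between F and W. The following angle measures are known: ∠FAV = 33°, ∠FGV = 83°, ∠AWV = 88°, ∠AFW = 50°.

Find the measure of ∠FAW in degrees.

∠FAW = 75°

1. ∠AFV = 92°  [cyclic VFAW, opposite ∠F+∠W]
2. ∠AVF = 55°  [△VFA]
3. ∠AWF = 55°  [same arc FA]
4. ∠FAW = 75°  [△FAW]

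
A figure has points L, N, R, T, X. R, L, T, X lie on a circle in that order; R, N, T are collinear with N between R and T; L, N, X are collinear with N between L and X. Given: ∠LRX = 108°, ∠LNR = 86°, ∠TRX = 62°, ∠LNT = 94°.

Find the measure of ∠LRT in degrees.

∠LRT = 46°

1. ∠LTX = 72°  [cyclic RLTX, opposite ∠R+∠T]
2. ∠TLX = 62°  [same arc TX]
3. ∠LXT = 46°  [△LTX]
4. ∠LRT = 46°  [same arc LT]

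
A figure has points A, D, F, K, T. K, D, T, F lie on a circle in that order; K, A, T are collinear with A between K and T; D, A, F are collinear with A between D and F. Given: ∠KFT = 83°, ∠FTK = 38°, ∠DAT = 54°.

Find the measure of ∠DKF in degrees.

∠DKF = 75°

1. ∠FKT = 59°  [△KTF]
2. ∠FDK = 38°  [same arc KF]
3. ∠FAK = 54°  [vertical angles at A]
4. ∠DFK = 67°  [△KAF]
5. ∠DKF = 75°  [△KDF]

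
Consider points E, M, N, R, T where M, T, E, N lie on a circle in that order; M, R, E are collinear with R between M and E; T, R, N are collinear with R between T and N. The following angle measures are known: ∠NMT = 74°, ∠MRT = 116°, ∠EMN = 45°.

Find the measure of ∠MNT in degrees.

∠MNT = 71°

1. ∠ERN = 116°  [vertical angles at R]
2. ∠MRN = 64°  [linear pair at R on ME]
3. ∠MNT = 71°  [△MRN]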